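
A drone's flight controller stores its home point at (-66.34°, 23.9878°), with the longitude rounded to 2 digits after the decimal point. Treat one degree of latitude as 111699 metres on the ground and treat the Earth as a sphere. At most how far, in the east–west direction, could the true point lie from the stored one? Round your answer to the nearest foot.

735 feet

Rounding to 2 decimal places leaves the longitude within ±0.005° of the true value.
One degree of longitude at 66.34° is 111699 × cos 66.34° ≈ 111699 × 0.4013 = 44825.7 m.
So at most 0.005° × 44825.7 ≈ 224.129 m east–west.
In feet: 224.129 m ÷ 0.3048 ≈ 735.33 ft.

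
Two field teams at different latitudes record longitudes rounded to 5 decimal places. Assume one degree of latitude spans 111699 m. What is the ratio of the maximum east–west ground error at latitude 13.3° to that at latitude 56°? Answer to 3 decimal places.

1.740

Rounding to 5 decimal places leaves the longitude within ±5e-06° of the true value.
At 13.3°: 5e-06° × 111699 × cos 13.3° = 5e-06 × 111699 × 0.9732 ≈ 0.54352 m.
At 56°: 5e-06° × 111699 × cos 56° = 5e-06 × 111699 × 0.5592 ≈ 0.31231 m.
The ratio reduces to cos 13.3° / cos 56° = 0.9732/0.5592 ≈ 1.7403.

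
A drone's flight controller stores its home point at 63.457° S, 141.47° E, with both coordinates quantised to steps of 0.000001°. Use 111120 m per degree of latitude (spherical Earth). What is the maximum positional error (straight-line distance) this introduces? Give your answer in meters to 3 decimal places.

0.061 meters

With a 0.000001° grid the true value lies within half a step, ±0.000001°/2 = ±5e-07°, of the stored one.
N–S: 5e-07° × 111120 m/° = 0.05556 m.
E–W at 63.457°: 5e-07° × 111120 × cos 63.457° = 5e-07 × 111120 × 0.4469 ≈ 0.0248281 m.
Combining orthogonally: (0.05556² + 0.0248281²)^½ ≈ 0.0608551 m.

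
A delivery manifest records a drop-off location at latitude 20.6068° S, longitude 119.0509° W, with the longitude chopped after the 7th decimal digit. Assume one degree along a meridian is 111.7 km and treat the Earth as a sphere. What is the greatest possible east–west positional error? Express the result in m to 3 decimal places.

0.010 m

Truncating at 7 decimal places can drop up to a full unit in the last place, so the longitude may be off by as much as 1e-07°.
At latitude 20.6068° a degree of longitude spans 111700 m × cos 20.6068° = 111700 × 0.9360 ≈ 104553 m.
So at most 1e-07° × 104553 ≈ 0.0104553 m east–west.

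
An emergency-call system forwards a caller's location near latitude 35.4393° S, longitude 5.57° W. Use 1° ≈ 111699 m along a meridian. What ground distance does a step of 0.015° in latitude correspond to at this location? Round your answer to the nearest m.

1675 m

Along a meridian 0.015° is 0.015 × 111699 = 1675.48 m.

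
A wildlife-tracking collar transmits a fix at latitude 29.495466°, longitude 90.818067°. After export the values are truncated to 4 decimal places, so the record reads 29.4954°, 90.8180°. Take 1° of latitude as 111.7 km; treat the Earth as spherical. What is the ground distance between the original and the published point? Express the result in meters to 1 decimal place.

9.8 meters

Δlat = 29.495466 − 29.4954 = +0.000066°; Δlon = 90.818067 − 90.8180 = +0.000067°.
North–south shift: 0.000066 × 111700 = 7.3722 m.
E–W at 29.4954°: 0.000067° × 111700 × cos 29.4954° = 0.000067 × 111700 × 0.8704 ≈ 6.51395 m.
Combined displacement = (7.3722² + 6.51395²)^½ ≈ 9.83773 m.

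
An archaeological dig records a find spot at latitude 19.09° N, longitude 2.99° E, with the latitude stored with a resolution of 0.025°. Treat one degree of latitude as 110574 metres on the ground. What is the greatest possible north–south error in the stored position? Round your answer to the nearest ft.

With a 0.025° grid the true value lies within half a step, ±0.025°/2 = ±0.0125°, of the stored one.
So the N–S error is at most 0.0125 × 110574 = 1382.18 m.
In feet: 1382.18 m ÷ 0.3048 ≈ 4534.7 ft.

4535 ft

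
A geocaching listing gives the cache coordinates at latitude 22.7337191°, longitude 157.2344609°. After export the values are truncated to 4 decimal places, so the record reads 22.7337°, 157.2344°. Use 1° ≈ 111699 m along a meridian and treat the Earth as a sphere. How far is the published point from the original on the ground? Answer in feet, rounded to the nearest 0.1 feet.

Δlat = 22.7337191 − 22.7337 = +0.0000191°; Δlon = 157.2344609 − 157.2344 = +0.0000609°.
N–S: 0.0000191° × 111699 m/° = 2.13345 m.
E–W at 22.7337°: 0.0000609° × 111699 × cos 22.7337° = 0.0000609 × 111699 × 0.9223 ≈ 6.27399 m.
Distance: √(2.13345² + 6.27399²) ≈ 6.62681 m.
In feet: 6.62681 m ÷ 0.3048 ≈ 21.741 ft.

21.7 feet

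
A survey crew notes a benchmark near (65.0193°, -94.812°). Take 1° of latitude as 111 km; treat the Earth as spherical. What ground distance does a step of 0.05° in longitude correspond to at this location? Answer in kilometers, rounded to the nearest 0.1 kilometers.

2.3 kilometers

At 65.0193° a degree of longitude is 111000 × cos 65.0193° ≈ 46876.7 m, so 0.05° corresponds to 2343.84 m.
That is 2343.84 m = 2.3438 km.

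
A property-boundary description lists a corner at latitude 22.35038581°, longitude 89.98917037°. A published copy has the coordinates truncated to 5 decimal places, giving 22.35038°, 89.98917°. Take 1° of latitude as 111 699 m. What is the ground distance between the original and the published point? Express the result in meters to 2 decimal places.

Δlat = 22.35038581 − 22.35038 = +0.00000581°; Δlon = 89.98917037 − 89.98917 = +0.00000037°.
N–S: 0.00000581° × 111699 m/° = 0.648971 m.
E–W at 22.3504°: 0.00000037° × 111699 × cos 22.3504° = 0.00000037 × 111699 × 0.9249 ≈ 0.0382238 m.
Hypotenuse of the two orthogonal shifts: √(0.648971² + 0.0382238²) = 0.650096 m.

0.65 meters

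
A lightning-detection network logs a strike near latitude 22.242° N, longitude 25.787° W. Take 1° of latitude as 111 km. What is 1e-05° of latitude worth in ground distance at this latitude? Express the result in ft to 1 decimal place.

3.6 ft

Along a meridian 1e-05° is 1e-05 × 111000 = 1.11 m.
In feet: 1.11 m ÷ 0.3048 ≈ 3.6417 ft.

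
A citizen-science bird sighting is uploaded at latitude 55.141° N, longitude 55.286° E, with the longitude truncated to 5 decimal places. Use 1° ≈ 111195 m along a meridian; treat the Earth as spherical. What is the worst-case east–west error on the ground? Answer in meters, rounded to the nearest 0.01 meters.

Truncating at 5 decimal places can drop up to a full unit in the last place, so the longitude may be off by as much as 1e-05°.
At latitude 55.141° a degree of longitude spans 111195 m × cos 55.141° = 111195 × 0.5716 ≈ 63554.5 m.
So at most 1e-05° × 63554.5 ≈ 0.635545 m east–west.

0.64 meters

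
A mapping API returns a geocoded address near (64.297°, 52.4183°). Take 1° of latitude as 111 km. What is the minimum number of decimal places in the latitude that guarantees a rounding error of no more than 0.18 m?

6

One degree of latitude covers 111000 m.
N decimal places → at most half a unit in the last place, 0.5 × 10⁻ᴺ° = 111000/2 × 10⁻ᴺ m.
Need 0.5 × 111000 × 10⁻ᴺ ≤ 0.18 → 10⁻ᴺ ≤ 3.243e-06, so N ≥ 5.49.
N = 5 would give 0.555 m (too coarse); N = 6 gives 0.0555 m ≤ 0.18 m.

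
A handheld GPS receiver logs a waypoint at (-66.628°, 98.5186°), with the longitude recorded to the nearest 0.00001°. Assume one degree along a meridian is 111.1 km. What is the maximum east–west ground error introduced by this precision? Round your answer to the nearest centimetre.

Rounding to 5 decimal places leaves the longitude within ±5e-06° of the true value.
One degree of longitude at 66.628° is 111100 × cos 66.628° ≈ 111100 × 0.3967 = 44073.3 m.
Maximum E–W displacement: 5e-06 × 44073.3 = 0.220366 m.
That is 0.220366 m = 22.037 cm.

22 centimetres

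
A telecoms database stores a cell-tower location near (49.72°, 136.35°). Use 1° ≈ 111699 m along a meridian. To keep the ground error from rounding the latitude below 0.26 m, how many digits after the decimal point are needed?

One degree of latitude covers 111699 m.
Rounding to N decimal places gives at most 0.5 × 10⁻ᴺ degrees of error, i.e. 0.5 × 10⁻ᴺ × 111699 m.
Setting 55849.5 × 10⁻ᴺ ≤ 0.26 gives 10ᴺ ≥ 2.148e+05, i.e. N ≥ 5.33.
N = 5 would give 0.558 m (too coarse); N = 6 gives 0.0558 m ≤ 0.26 m.

6 decimal places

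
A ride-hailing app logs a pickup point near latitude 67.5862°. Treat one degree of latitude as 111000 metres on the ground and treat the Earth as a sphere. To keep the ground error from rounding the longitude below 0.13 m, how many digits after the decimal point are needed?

At 67.5862° one degree of longitude covers 111000 × cos 67.5862° ≈ 111000 × 0.3813 ≈ 42323.5 m.
N decimal places → at most half a unit in the last place, 0.5 × 10⁻ᴺ° = 42323.5/2 × 10⁻ᴺ m.
Setting 21161.8 × 10⁻ᴺ ≤ 0.13 gives 10ᴺ ≥ 1.628e+05, i.e. N ≥ 5.21.
N = 5 would give 0.212 m (too coarse); N = 6 gives 0.0212 m ≤ 0.13 m.

6 decimal places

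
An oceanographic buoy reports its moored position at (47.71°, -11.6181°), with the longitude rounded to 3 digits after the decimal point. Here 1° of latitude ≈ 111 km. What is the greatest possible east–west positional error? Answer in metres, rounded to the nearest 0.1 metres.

37.3 metres

Rounding to 3 decimal places leaves the longitude within ±0.0005° of the true value.
Parallels shrink by cos φ, so at 47.71° a degree of longitude is 111000 × 0.6729 ≈ 74690.1 m.
Maximum E–W displacement: 0.0005 × 74690.1 = 37.345 m.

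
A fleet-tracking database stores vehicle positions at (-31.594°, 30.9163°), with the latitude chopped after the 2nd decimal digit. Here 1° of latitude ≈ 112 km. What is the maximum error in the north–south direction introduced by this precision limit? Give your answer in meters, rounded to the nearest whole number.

Truncating at 2 decimal places can drop up to a full unit in the last place, so the latitude may be off by as much as 0.01°.
Along the meridian that is 0.01° × 112000 m/° = 1120 m.

1120 meters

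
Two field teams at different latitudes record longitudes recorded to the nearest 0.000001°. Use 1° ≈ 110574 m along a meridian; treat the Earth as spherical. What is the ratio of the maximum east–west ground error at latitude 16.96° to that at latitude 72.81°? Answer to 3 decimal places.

Rounding to 6 decimal places leaves the longitude within ±5e-07° of the true value.
Error at 16.96° = 5e-07° × 110574 × cos 16.96° ≈ 0.055287 × 0.9565 = 0.052882 m.
Error at 72.81° = 5e-07° × 110574 × cos 72.81° ≈ 0.055287 × 0.2955 = 0.01634 m.
The ratio reduces to cos 16.96° / cos 72.81° = 0.9565/0.2955 ≈ 3.2365.

3.236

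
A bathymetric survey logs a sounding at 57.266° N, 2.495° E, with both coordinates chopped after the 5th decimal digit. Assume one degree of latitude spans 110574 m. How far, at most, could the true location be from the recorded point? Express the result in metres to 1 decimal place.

1.3 metres

Truncating at 5 decimal places can drop up to a full unit in the last place, so each coordinate may be off by as much as 1e-05°.
North–south component: 1e-05° × 110574 = 1.10574 m.
East–west component at 57.266°: 1e-05° × 110574 × cos 57.266° ≈ 1e-05 × 59791.7 ≈ 0.597917 m.
Worst case both components are at the extreme and orthogonal: √(1.10574² + 0.597917²) ≈ 1.25705 m.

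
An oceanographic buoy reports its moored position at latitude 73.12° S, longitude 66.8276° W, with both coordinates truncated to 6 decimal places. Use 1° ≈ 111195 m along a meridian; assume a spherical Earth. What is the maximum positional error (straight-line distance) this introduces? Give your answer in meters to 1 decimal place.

0.1 meters

Truncating at 6 decimal places can drop up to a full unit in the last place, so each coordinate may be off by as much as 1e-06°.
North–south component: 1e-06° × 111195 = 0.111195 m.
E–W at 73.12°: 1e-06° × 111195 × cos 73.12° = 1e-06 × 111195 × 0.2904 ≈ 0.0322875 m.
Combining orthogonally: (0.111195² + 0.0322875²)^½ ≈ 0.115788 m.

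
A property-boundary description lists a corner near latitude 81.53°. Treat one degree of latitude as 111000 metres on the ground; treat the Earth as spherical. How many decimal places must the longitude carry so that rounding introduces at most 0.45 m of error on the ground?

At 81.53° one degree of longitude covers 111000 × cos 81.53° ≈ 111000 × 0.1473 ≈ 16349.4 m.
Rounding to N decimal places gives at most 0.5 × 10⁻ᴺ degrees of error, i.e. 0.5 × 10⁻ᴺ × 16349.4 m.
Need 0.5 × 16349.4 × 10⁻ᴺ ≤ 0.45 → 10⁻ᴺ ≤ 5.505e-05, so N ≥ 4.26.
So 5 decimal places suffice (0.0817 m); 4 would allow up to 0.817 m.

5 decimal places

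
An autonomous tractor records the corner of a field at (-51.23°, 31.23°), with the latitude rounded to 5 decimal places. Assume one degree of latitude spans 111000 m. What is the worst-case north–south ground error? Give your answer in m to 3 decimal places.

0.555 m

Rounding to 5 decimal places leaves the latitude within ±5e-06° of the true value.
Along the meridian that is 5e-06° × 111000 m/° = 0.555 m.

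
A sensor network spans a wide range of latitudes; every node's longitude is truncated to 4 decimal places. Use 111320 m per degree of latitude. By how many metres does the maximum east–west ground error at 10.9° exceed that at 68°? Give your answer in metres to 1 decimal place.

Truncating at 4 decimal places can drop up to a full unit in the last place, so the longitude may be off by as much as 0.0001°.
Error at 10.9° = 0.0001° × 111320 × cos 10.9° ≈ 11.132 × 0.9820 = 10.931 m.
Error at 68° = 0.0001° × 111320 × cos 68° ≈ 11.132 × 0.3746 = 4.1701 m.
So the lower-latitude error exceeds the higher by 10.931 − 4.1701 = 6.761 m.

6.8 metres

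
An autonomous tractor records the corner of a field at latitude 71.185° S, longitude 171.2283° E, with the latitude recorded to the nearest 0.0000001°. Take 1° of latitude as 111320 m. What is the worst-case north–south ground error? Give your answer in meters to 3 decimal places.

0.006 meters

Rounding to 7 decimal places leaves the latitude within ±5e-08° of the true value.
Along the meridian that is 5e-08° × 111320 m/° = 0.005566 m.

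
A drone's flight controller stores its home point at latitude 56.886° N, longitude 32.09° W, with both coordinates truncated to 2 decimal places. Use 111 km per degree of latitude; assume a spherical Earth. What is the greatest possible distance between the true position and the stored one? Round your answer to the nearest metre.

Truncating at 2 decimal places can drop up to a full unit in the last place, so each coordinate may be off by as much as 0.01°.
North–south component: 0.01° × 111000 = 1110 m.
East–west component at 56.886°: 0.01° × 111000 × cos 56.886° ≈ 0.01 × 60640 ≈ 606.4 m.
Combining orthogonally: (1110² + 606.4²)^½ ≈ 1264.84 m.

1265 metres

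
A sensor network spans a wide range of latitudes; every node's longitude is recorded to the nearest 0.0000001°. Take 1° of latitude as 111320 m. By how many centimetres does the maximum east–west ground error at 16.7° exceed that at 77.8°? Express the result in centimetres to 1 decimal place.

Rounding to 7 decimal places leaves the longitude within ±5e-08° of the true value.
At 16.7°: 5e-08° × 111320 × cos 16.7° = 5e-08 × 111320 × 0.9578 ≈ 0.0053312 m.
Error at 77.8° = 5e-08° × 111320 × cos 77.8° ≈ 0.005566 × 0.2113 = 0.0011762 m.
Difference: 0.0053312 − 0.0011762 = 0.004155 m.
That is 0.00415501 m = 0.4155 cm.

0.4 centimetres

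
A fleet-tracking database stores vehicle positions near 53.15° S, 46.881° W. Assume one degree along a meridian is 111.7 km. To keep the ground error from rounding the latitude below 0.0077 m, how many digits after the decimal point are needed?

7 decimal places

One degree of latitude covers 111700 m.
N decimal places → at most half a unit in the last place, 0.5 × 10⁻ᴺ° = 111700/2 × 10⁻ᴺ m.
Setting 55850 × 10⁻ᴺ ≤ 0.0077 gives 10ᴺ ≥ 7.253e+06, i.e. N ≥ 6.86.
At 6 places the error can reach 0.0558 m, but 7 places keeps it to 0.00558 m.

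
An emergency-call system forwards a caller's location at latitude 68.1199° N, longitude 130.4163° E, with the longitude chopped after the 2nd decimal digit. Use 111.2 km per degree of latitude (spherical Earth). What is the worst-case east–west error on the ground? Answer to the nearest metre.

Truncating at 2 decimal places can drop up to a full unit in the last place, so the longitude may be off by as much as 0.01°.
At latitude 68.1199° a degree of longitude spans 111200 m × cos 68.1199° = 111200 × 0.3727 ≈ 41440.4 m.
East–west error: 0.01° × 41440.4 m/° ≈ 414.404 m.

414 metres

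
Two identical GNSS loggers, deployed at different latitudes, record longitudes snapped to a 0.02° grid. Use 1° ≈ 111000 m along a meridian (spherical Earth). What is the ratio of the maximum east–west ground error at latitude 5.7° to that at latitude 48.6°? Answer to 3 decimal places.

With a 0.02° grid the true value lies within half a step, ±0.02°/2 = ±0.01°, of the stored one.
At 5.7°: 0.01° × 111000 × cos 5.7° = 0.01 × 111000 × 0.9951 ≈ 1104.5 m.
At 48.6°: 0.01° × 111000 × cos 48.6° = 0.01 × 111000 × 0.6613 ≈ 734.06 m.
Ratio: 1104.5 / 734.06 = cos 5.7° / cos 48.6° ≈ 1.5047.

1.505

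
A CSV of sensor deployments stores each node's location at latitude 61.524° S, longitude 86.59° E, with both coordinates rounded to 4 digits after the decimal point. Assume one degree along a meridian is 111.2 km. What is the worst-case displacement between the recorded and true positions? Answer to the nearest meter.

6 meters

Rounding to 4 decimal places leaves each coordinate within ±5e-05° of the true value.
North–south component: 5e-05° × 111200 = 5.56 m.
E–W at 61.524°: 5e-05° × 111200 × cos 61.524° = 5e-05 × 111200 × 0.4768 ≈ 2.65096 m.
Combining orthogonally: (5.56² + 2.65096²)^½ ≈ 6.15964 m.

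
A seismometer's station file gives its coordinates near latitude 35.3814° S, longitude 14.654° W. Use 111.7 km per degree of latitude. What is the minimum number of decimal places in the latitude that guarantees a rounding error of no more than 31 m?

4 decimal places

One degree of latitude covers 111700 m.
N decimal places → at most half a unit in the last place, 0.5 × 10⁻ᴺ° = 111700/2 × 10⁻ᴺ m.
Need 0.5 × 111700 × 10⁻ᴺ ≤ 31 → 10⁻ᴺ ≤ 5.551e-04, so N ≥ 3.26.
N = 3 would give 55.9 m (too coarse); N = 4 gives 5.58 m ≤ 31 m.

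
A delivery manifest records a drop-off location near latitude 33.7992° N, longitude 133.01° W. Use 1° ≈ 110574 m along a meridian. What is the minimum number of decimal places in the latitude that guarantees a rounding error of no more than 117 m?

One degree of latitude covers 110574 m.
Rounding to N decimal places gives at most 0.5 × 10⁻ᴺ degrees of error, i.e. 0.5 × 10⁻ᴺ × 110574 m.
Setting 55287 × 10⁻ᴺ ≤ 117 gives 10ᴺ ≥ 472.5, i.e. N ≥ 2.67.
So 3 decimal places suffice (55.3 m); 2 would allow up to 553 m.

3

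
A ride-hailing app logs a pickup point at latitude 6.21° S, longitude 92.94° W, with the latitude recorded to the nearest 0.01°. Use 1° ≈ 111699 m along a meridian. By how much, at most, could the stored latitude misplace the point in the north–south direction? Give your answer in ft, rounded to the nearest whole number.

Rounding to 2 decimal places leaves the latitude within ±0.005° of the true value.
So the N–S error is at most 0.005 × 111699 = 558.495 m.
Converting: 558.495 m × 3.2808 ft/m ≈ 1832.3 ft.

1832 ft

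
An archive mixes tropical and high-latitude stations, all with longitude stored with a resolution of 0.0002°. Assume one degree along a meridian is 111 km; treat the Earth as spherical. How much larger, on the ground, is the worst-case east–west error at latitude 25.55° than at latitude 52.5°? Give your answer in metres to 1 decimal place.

3.3 metres

With a 0.0002° grid the true value lies within half a step, ±0.0002°/2 = ±0.0001°, of the stored one.
At 25.55°: 0.0001° × 111000 × cos 25.55° = 0.0001 × 111000 × 0.9022 ≈ 10.015 m.
At 52.5°: 0.0001° × 111000 × cos 52.5° = 0.0001 × 111000 × 0.6088 ≈ 6.7573 m.
So the lower-latitude error exceeds the higher by 10.015 − 6.7573 = 3.2573 m.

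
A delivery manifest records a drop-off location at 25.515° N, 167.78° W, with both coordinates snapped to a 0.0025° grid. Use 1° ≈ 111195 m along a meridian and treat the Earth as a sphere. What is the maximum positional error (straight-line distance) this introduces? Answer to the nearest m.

187 m

With a 0.0025° grid the true value lies within half a step, ±0.0025°/2 = ±0.00125°, of the stored one.
North–south component: 0.00125° × 111195 = 138.994 m.
E–W at 25.515°: 0.00125° × 111195 × cos 25.515° = 0.00125 × 111195 × 0.9025 ≈ 125.438 m.
The two errors are perpendicular, so the maximum displacement is √(138.994² + 125.438²) ≈ 187.227 m.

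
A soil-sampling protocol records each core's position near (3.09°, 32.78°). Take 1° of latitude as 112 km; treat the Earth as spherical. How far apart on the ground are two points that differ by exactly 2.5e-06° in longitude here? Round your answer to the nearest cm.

28 cm

At 3.09° a degree of longitude is 112000 × cos 3.09° ≈ 111837 m, so 2.5e-06° corresponds to 0.279593 m.
That is 0.279593 m = 27.959 cm.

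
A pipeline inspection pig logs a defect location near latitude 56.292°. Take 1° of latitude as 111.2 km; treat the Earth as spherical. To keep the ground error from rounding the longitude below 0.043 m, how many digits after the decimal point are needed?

At 56.292° one degree of longitude covers 111200 × cos 56.292° ≈ 111200 × 0.5550 ≈ 61711.6 m.
With N decimal places the half-ulp bound is 0.5·10⁻ᴺ°, or 0.5·10⁻ᴺ × 61711.6 m on the ground.
Need 0.5 × 61711.6 × 10⁻ᴺ ≤ 0.043 → 10⁻ᴺ ≤ 1.394e-06, so N ≥ 5.86.
At 5 places the error can reach 0.309 m, but 6 places keeps it to 0.0309 m.

6 decimal places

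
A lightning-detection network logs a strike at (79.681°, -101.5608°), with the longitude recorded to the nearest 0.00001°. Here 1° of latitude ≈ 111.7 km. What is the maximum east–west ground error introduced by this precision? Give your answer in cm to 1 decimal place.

10.0 cm

Rounding to 5 decimal places leaves the longitude within ±5e-06° of the true value.
One degree of longitude at 79.681° is 111700 × cos 79.681° ≈ 111700 × 0.1791 = 20008.7 m.
East–west error: 5e-06° × 20008.7 m/° ≈ 0.100043 m.
That is 0.100043 m = 10.004 cm.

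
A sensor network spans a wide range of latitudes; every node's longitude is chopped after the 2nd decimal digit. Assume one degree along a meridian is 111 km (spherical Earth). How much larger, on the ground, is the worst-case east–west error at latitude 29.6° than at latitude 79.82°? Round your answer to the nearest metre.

Truncating at 2 decimal places can drop up to a full unit in the last place, so the longitude may be off by as much as 0.01°.
Error at 29.6° = 0.01° × 111000 × cos 29.6° ≈ 1110 × 0.8695 = 965.14 m.
At 79.82°: 0.01° × 111000 × cos 79.82° = 0.01 × 111000 × 0.1767 ≈ 196.18 m.
So the lower-latitude error exceeds the higher by 965.14 − 196.18 = 768.96 m.

769 metres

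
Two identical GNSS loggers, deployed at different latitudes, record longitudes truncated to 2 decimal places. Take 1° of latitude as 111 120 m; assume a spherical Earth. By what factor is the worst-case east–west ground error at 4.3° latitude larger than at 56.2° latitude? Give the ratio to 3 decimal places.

1.793

Truncating at 2 decimal places can drop up to a full unit in the last place, so the longitude may be off by as much as 0.01°.
At 4.3°: 0.01° × 111120 × cos 4.3° = 0.01 × 111120 × 0.9972 ≈ 1108.1 m.
At 56.2°: 0.01° × 111120 × cos 56.2° = 0.01 × 111120 × 0.5563 ≈ 618.16 m.
The ratio reduces to cos 4.3° / cos 56.2° = 0.9972/0.5563 ≈ 1.7925.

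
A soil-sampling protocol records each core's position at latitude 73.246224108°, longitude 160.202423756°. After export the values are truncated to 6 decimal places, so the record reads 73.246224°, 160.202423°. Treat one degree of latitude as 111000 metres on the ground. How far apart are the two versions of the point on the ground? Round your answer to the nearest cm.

3 cm

Δlat = 73.246224108 − 73.246224 = +0.000000108°; Δlon = 160.202423756 − 160.202423 = +0.000000756°.
N–S: 0.000000108° × 111000 m/° = 0.011988 m.
E–W at 73.2462°: 0.000000756° × 111000 × cos 73.2462° = 0.000000756 × 111000 × 0.2883 ≈ 0.0241896 m.
Combined displacement = (0.011988² + 0.0241896²)^½ ≈ 0.0269972 m.
That is 0.0269972 m = 2.6997 cm.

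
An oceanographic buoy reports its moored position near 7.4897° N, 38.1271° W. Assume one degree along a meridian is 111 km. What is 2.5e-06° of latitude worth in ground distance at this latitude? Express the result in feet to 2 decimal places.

0.91 feet

Along a meridian 2.5e-06° is 2.5e-06 × 111000 = 0.2775 m.
In feet: 0.2775 m ÷ 0.3048 ≈ 0.91043 ft.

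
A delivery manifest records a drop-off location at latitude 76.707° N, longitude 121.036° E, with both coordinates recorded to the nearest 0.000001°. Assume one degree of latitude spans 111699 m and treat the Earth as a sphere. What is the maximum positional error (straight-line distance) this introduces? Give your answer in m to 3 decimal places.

0.057 m

Rounding to 6 decimal places leaves each coordinate within ±5e-07° of the true value.
North–south component: 5e-07° × 111699 = 0.0558495 m.
E–W at 76.707°: 5e-07° × 111699 × cos 76.707° = 5e-07 × 111699 × 0.2299 ≈ 0.0128415 m.
Worst case both components are at the extreme and orthogonal: √(0.0558495² + 0.0128415²) ≈ 0.0573068 m.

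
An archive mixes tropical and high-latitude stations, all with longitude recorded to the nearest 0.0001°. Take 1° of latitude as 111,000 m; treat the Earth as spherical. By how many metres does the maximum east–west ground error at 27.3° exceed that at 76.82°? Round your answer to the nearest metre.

Rounding to 4 decimal places leaves the longitude within ±5e-05° of the true value.
At 27.3°: 5e-05° × 111000 × cos 27.3° = 5e-05 × 111000 × 0.8886 ≈ 4.9318 m.
Error at 76.82° = 5e-05° × 111000 × cos 76.82° ≈ 5.55 × 0.2280 = 1.2655 m.
So the lower-latitude error exceeds the higher by 4.9318 − 1.2655 = 3.6664 m.

4 metres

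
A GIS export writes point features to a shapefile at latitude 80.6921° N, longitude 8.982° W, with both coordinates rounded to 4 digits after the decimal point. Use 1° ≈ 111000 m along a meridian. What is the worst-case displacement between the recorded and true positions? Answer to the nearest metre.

Rounding to 4 decimal places leaves each coordinate within ±5e-05° of the true value.
North–south component: 5e-05° × 111000 = 5.55 m.
E–W at 80.6921°: 5e-05° × 111000 × cos 80.6921° = 5e-05 × 111000 × 0.1617 ≈ 0.897656 m.
The two errors are perpendicular, so the maximum displacement is √(5.55² + 0.897656²) ≈ 5.62212 m.

6 metres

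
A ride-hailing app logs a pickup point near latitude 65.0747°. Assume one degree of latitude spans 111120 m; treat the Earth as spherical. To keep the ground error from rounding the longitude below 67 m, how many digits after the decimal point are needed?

At 65.0747° one degree of longitude covers 111120 × cos 65.0747° ≈ 111120 × 0.4214 ≈ 46830 m.
With N decimal places the half-ulp bound is 0.5·10⁻ᴺ°, or 0.5·10⁻ᴺ × 46830 m on the ground.
Need 0.5 × 46830 × 10⁻ᴺ ≤ 67 → 10⁻ᴺ ≤ 2.861e-03, so N ≥ 2.54.
At 2 places the error can reach 234 m, but 3 places keeps it to 23.4 m.

3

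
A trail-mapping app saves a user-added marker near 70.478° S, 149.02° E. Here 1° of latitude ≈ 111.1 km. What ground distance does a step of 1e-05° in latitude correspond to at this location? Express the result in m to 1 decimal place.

1e-05° × 111100 m/° = 1.111 m.

1.1 m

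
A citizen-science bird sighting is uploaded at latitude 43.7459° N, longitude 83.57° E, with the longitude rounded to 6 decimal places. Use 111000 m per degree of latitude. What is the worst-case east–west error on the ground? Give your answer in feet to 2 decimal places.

0.13 feet

Rounding to 6 decimal places leaves the longitude within ±5e-07° of the true value.
Parallels shrink by cos φ, so at 43.7459° a degree of longitude is 111000 × 0.7224 ≈ 80187.9 m.
East–west error: 5e-07° × 80187.9 m/° ≈ 0.0400939 m.
In feet: 0.0400939 m ÷ 0.3048 ≈ 0.13154 ft.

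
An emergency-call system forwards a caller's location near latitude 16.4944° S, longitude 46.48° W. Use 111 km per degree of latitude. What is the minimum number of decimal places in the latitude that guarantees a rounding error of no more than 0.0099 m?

7

One degree of latitude covers 111000 m.
Rounding to N decimal places gives at most 0.5 × 10⁻ᴺ degrees of error, i.e. 0.5 × 10⁻ᴺ × 111000 m.
Setting 55500 × 10⁻ᴺ ≤ 0.0099 gives 10ᴺ ≥ 5.606e+06, i.e. N ≥ 6.75.
N = 6 would give 0.0555 m (too coarse); N = 7 gives 0.00555 m ≤ 0.0099 m.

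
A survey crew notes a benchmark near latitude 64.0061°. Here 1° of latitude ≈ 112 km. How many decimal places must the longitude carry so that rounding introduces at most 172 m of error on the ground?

At 64.0061° one degree of longitude covers 112000 × cos 64.0061° ≈ 112000 × 0.4383 ≈ 49086.9 m.
With N decimal places the half-ulp bound is 0.5·10⁻ᴺ°, or 0.5·10⁻ᴺ × 49086.9 m on the ground.
Setting 24543.4 × 10⁻ᴺ ≤ 172 gives 10ᴺ ≥ 142.7, i.e. N ≥ 2.15.
So 3 decimal places suffice (24.5 m); 2 would allow up to 245 m.

3 decimal places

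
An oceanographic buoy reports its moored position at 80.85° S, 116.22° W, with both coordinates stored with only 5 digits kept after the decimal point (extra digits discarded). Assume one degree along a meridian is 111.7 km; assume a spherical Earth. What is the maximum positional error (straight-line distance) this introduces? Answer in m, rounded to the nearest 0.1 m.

1.1 m

Truncating at 5 decimal places can drop up to a full unit in the last place, so each coordinate may be off by as much as 1e-05°.
Latitude error → 1e-05 × 111700 = 1.117 m along the meridian.
E–W at 80.85°: 1e-05° × 111700 × cos 80.85° = 1e-05 × 111700 × 0.1590 ≈ 0.177625 m.
The two errors are perpendicular, so the maximum displacement is √(1.117² + 0.177625²) ≈ 1.13103 m.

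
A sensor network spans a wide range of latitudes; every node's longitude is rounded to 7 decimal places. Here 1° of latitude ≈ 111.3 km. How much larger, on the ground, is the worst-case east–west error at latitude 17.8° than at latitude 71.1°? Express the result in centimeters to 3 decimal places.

0.350 centimeters

Rounding to 7 decimal places leaves the longitude within ±5e-08° of the true value.
Error at 17.8° = 5e-08° × 111300 × cos 17.8° ≈ 0.005565 × 0.9521 = 0.0052986 m.
At 71.1°: 5e-08° × 111300 × cos 71.1° = 5e-08 × 111300 × 0.3239 ≈ 0.0018026 m.
So the lower-latitude error exceeds the higher by 0.0052986 − 0.0018026 = 0.003496 m.
That is 0.003496 m = 0.3496 cm.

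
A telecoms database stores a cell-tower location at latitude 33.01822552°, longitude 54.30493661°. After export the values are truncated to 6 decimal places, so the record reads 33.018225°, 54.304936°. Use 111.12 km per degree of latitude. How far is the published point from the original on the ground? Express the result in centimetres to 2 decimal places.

Δlat = 33.01822552 − 33.018225 = +0.00000052°; Δlon = 54.30493661 − 54.304936 = +0.00000061°.
North–south shift: 0.00000052 × 111120 = 0.0577824 m.
East–west at this latitude: 0.00000061° × 111120 × cos 33.0182° ≈ 0.00000061 × 93173.8 = 0.056836 m.
Hypotenuse of the two orthogonal shifts: √(0.0577824² + 0.056836²) = 0.0810502 m.
That is 0.0810502 m = 8.105 cm.

8.11 centimetres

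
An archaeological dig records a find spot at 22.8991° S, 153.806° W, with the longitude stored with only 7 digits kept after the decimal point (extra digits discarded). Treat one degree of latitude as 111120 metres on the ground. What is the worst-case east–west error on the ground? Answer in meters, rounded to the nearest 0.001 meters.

Truncating at 7 decimal places can drop up to a full unit in the last place, so the longitude may be off by as much as 1e-07°.
Parallels shrink by cos φ, so at 22.8991° a degree of longitude is 111120 × 0.9212 ≈ 102363 m.
So at most 1e-07° × 102363 ≈ 0.0102363 m east–west.

0.010 meters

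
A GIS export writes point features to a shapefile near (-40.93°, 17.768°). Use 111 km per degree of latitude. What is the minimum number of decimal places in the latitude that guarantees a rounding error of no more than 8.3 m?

One degree of latitude covers 111000 m.
N decimal places → at most half a unit in the last place, 0.5 × 10⁻ᴺ° = 111000/2 × 10⁻ᴺ m.
Need 0.5 × 111000 × 10⁻ᴺ ≤ 8.3 → 10⁻ᴺ ≤ 1.495e-04, so N ≥ 3.83.
At 3 places the error can reach 55.5 m, but 4 places keeps it to 5.55 m.

4 decimal places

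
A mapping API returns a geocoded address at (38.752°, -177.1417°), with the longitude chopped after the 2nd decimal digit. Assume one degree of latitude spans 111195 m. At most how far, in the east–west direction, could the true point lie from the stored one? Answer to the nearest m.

867 m

Truncating at 2 decimal places can drop up to a full unit in the last place, so the longitude may be off by as much as 0.01°.
Parallels shrink by cos φ, so at 38.752° a degree of longitude is 111195 × 0.7799 ≈ 86716.8 m.
East–west error: 0.01° × 86716.8 m/° ≈ 867.168 m.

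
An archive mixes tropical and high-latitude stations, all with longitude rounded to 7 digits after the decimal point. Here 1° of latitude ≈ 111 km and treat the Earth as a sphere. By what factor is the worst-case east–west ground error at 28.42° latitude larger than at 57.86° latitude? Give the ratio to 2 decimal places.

1.65

Rounding to 7 decimal places leaves the longitude within ±5e-08° of the true value.
Error at 28.42° = 5e-08° × 111000 × cos 28.42° ≈ 0.00555 × 0.8795 = 0.0048811 m.
Error at 57.86° = 5e-08° × 111000 × cos 57.86° ≈ 0.00555 × 0.5320 = 0.0029525 m.
Ratio: 0.0048811 / 0.0029525 = cos 28.42° / cos 57.86° ≈ 1.6532.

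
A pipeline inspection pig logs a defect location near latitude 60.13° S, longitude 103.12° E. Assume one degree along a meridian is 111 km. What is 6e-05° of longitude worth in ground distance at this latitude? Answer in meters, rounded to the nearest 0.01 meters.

At 60.13° a degree of longitude is 111000 × cos 60.13° ≈ 55281.7 m, so 6e-05° corresponds to 3.3169 m.

3.32 meters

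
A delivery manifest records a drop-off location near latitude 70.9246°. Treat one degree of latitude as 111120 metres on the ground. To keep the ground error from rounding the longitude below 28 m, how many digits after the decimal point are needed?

3 decimal places

At 70.9246° one degree of longitude covers 111120 × cos 70.9246° ≈ 111120 × 0.3268 ≈ 36315.4 m.
N decimal places → at most half a unit in the last place, 0.5 × 10⁻ᴺ° = 36315.4/2 × 10⁻ᴺ m.
Need 0.5 × 36315.4 × 10⁻ᴺ ≤ 28 → 10⁻ᴺ ≤ 1.542e-03, so N ≥ 2.81.
So 3 decimal places suffice (18.2 m); 2 would allow up to 182 m.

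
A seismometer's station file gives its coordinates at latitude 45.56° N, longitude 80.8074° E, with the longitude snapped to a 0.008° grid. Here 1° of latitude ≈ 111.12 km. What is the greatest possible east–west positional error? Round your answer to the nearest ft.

1021 ft

With a 0.008° grid the true value lies within half a step, ±0.008°/2 = ±0.004°, of the stored one.
At latitude 45.56° a degree of longitude spans 111120 m × cos 45.56° = 111120 × 0.7002 ≈ 77802 m.
Maximum E–W displacement: 0.004 × 77802 = 311.208 m.
In feet: 311.208 m ÷ 0.3048 ≈ 1021 ft.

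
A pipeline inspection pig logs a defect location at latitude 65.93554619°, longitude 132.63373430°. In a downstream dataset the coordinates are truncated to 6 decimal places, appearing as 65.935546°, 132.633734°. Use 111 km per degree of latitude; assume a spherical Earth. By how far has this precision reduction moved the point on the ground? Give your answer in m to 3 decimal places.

The latitude changed by +0.00000019° and the longitude by +0.00000030°.
North–south shift: 0.00000019 × 111000 = 0.02109 m.
E–W at 65.9355°: 0.00000030° × 111000 × cos 65.9355° = 0.00000030 × 111000 × 0.4078 ≈ 0.0135785 m.
Hypotenuse of the two orthogonal shifts: √(0.02109² + 0.0135785²) = 0.0250832 m.

0.025 m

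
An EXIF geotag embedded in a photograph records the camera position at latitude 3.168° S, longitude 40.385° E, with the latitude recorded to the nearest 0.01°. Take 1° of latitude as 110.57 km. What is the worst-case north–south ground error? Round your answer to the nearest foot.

1814 feet

Rounding to 2 decimal places leaves the latitude within ±0.005° of the true value.
North–south distance: 0.005° × 110570 m/° = 552.85 m.
Converting: 552.85 m × 3.2808 ft/m ≈ 1813.8 ft.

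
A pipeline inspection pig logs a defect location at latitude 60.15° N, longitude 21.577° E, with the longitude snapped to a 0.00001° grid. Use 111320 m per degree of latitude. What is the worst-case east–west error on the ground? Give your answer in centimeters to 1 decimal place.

27.7 centimeters

With a 0.00001° grid the true value lies within half a step, ±0.00001°/2 = ±5e-06°, of the stored one.
Parallels shrink by cos φ, so at 60.15° a degree of longitude is 111320 × 0.4977 ≈ 55407.4 m.
East–west error: 5e-06° × 55407.4 m/° ≈ 0.277037 m.
That is 0.277037 m = 27.704 cm.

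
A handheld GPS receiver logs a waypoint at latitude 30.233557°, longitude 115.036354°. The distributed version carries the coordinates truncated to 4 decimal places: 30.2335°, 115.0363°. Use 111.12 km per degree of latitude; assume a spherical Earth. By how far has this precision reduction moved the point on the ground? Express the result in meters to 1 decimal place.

The latitude changed by +0.000057° and the longitude by +0.000054°.
North–south shift: 0.000057 × 111120 = 6.33384 m.
E–W at 30.2335°: 0.000054° × 111120 × cos 30.2335° = 0.000054 × 111120 × 0.8640 ≈ 5.1843 m.
Combined displacement = (6.33384² + 5.1843²)^½ ≈ 8.18502 m.

8.2 meters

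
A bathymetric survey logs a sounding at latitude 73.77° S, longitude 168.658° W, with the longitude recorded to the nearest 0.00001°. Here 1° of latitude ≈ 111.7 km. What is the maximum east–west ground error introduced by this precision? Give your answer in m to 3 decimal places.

Rounding to 5 decimal places leaves the longitude within ±5e-06° of the true value.
One degree of longitude at 73.77° is 111700 × cos 73.77° ≈ 111700 × 0.2795 = 31219.5 m.
East–west error: 5e-06° × 31219.5 m/° ≈ 0.156097 m.

0.156 m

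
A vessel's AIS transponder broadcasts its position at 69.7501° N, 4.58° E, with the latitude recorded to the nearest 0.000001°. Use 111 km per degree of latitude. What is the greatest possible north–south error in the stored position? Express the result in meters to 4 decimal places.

0.0555 meters

Rounding to 6 decimal places leaves the latitude within ±5e-07° of the true value.
So the N–S error is at most 5e-07 × 111000 = 0.0555 m.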